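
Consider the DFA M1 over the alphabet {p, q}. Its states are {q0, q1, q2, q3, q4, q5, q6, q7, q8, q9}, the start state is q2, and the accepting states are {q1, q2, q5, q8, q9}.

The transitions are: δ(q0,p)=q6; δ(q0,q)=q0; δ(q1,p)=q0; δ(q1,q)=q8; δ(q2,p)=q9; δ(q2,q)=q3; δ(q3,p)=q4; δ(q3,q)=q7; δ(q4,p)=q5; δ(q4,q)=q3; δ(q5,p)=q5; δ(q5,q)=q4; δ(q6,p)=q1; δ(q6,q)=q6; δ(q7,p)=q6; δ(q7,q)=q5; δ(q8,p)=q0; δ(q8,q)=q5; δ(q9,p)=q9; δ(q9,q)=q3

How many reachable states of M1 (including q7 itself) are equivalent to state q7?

All states are reachable from the start state.
Start with accepting vs non-accepting: {q1,q2,q5,q8,q9} | {q0,q3,q4,q6,q7}.
Refine {q1,q2,q5,q8,q9} on symbol p: members go to different blocks, giving {q2,q5,q9} and {q1,q8}.
Split {q0,q3,q4,q6,q7} by δ(·,p) → {q0,q3,q7} and {q4} and {q6}.
Split {q2,q5,q9} by δ(·,q) → {q2,q9} and {q5}.
On input p, block {q0,q3,q7} splits into {q0,q7} and {q3}.
Split {q0,q7} by δ(·,q) → {q0} and {q7}.
Split {q1,q8} by δ(·,q) → {q1} and {q8}.
No further refinement is possible. Final partition (9 blocks): {q2,q9} | {q0} | {q1} | {q4} | {q6} | {q5} | {q3} | {q7} | {q8}.
The equivalence class containing q7 is {q7}, of size 1.

1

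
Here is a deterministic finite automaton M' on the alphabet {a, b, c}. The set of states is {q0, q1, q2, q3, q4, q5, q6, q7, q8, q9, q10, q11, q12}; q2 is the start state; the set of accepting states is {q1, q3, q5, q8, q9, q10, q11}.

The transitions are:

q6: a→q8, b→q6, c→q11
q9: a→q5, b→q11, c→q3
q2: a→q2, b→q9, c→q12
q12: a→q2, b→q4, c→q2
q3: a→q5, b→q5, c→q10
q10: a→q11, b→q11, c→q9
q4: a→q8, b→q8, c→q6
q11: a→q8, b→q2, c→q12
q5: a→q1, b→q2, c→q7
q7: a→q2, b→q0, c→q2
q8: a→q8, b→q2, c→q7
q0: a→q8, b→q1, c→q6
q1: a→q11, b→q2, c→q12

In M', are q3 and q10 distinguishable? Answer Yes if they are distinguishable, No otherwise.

No

All states are reachable from the start state.
Initial partition by acceptance: {q1,q3,q5,q8,q9,q10,q11} | {q0,q2,q4,q6,q7,q12}.
Refine {q1,q3,q5,q8,q9,q10,q11} on symbol b: members go to different blocks, giving {q1,q5,q8,q11} and {q3,q9,q10}.
Refine {q0,q2,q4,q6,q7,q12} on symbol a: members go to different blocks, giving {q0,q4,q6} and {q2,q7,q12}.
On input b, block {q0,q4,q6} splits into {q0,q4} and {q6}.
On input b, block {q2,q7,q12} splits into {q7,q12} and {q2}.
No further refinement is possible. Final partition (6 blocks): {q1,q5,q8,q11} | {q0,q4} | {q3,q9,q10} | {q7,q12} | {q6} | {q2}.
q3 and q10 lie in the same block of the stable partition, so they are equivalent — no string distinguishes them.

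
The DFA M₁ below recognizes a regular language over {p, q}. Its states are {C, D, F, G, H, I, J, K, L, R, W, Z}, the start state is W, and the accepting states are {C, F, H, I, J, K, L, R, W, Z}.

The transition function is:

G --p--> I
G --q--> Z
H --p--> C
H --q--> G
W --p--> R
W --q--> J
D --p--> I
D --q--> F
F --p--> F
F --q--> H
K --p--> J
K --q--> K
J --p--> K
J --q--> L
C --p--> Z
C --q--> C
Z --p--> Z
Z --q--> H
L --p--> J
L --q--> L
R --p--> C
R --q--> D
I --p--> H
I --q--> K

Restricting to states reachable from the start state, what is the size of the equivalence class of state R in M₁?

Every state is reachable, so we keep all 12.
P0 = {C,F,H,I,J,K,L,R,W,Z} | {D,G}.
On input q, block {C,F,H,I,J,K,L,R,W,Z} splits into {C,F,I,J,K,L,W,Z} and {H,R}.
On input p, block {C,F,I,J,K,L,W,Z} splits into {C,F,J,K,L,Z} and {I,W}.
Split {C,F,J,K,L,Z} by δ(·,q) → {C,J,K,L} and {F,Z}.
On input p, block {C,J,K,L} splits into {J,K,L} and {C}.
Stable partition: {J,K,L} | {D,G} | {H,R} | {I,W} | {F,Z} | {C} — 6 equivalence classes.
State R belongs to the block {H,R}, which has 2 states.

2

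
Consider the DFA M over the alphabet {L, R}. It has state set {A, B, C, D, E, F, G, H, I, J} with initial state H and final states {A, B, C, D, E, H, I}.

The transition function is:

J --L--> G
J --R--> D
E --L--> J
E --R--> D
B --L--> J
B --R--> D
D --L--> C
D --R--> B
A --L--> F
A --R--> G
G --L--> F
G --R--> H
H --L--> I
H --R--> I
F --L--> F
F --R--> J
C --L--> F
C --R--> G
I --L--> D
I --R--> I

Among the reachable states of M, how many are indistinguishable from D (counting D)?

States {A,E} cannot be reached from the start state, so discard them.
Start with accepting vs non-accepting: {B,C,D,H,I} | {F,G,J}.
On input L, block {B,C,D,H,I} splits into {D,H,I} and {B,C}.
On input L, block {D,H,I} splits into {H,I} and {D}.
On input L, block {H,I} splits into {H} and {I}.
Refine {F,G,J} on symbol R: members go to different blocks, giving {F} and {G} and {J}.
On input L, block {B,C} splits into {B} and {C}.
Stable partition: {H} | {F} | {B} | {D} | {I} | {G} | {J} | {C} — 8 equivalence classes.
State D belongs to the block {D}, which has 1 states.

1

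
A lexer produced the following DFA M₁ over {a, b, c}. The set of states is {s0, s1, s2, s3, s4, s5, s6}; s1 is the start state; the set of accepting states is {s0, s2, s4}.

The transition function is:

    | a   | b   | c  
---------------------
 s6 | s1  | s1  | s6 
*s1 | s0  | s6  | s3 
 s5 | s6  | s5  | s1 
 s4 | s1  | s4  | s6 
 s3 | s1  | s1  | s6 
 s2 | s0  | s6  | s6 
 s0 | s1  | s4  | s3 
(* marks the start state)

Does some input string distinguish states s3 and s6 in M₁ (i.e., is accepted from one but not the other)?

No

Reachable states from the start: {s0,s1,s3,s4,s6}. Unreachable: {s2,s5} — drop them.
Initial partition by acceptance: {s0,s4} | {s1,s3,s6}.
On input a, block {s1,s3,s6} splits into {s3,s6} and {s1}.
Stable partition: {s0,s4} | {s3,s6} | {s1} — 3 equivalence classes.
s3 and s6 lie in the same block of the stable partition, so they are equivalent — no string distinguishes them.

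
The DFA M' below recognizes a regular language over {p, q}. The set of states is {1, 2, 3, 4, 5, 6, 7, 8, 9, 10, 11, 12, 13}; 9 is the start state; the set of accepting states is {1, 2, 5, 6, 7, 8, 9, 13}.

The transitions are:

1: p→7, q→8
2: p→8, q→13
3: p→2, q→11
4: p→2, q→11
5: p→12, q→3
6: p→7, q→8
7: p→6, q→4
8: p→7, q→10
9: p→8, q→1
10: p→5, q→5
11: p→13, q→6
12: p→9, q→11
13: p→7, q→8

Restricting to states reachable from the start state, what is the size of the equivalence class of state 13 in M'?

3

Start with accepting vs non-accepting: {1,2,5,6,7,8,9,13} | {3,4,10,11,12}.
On input p, block {1,2,5,6,7,8,9,13} splits into {1,2,6,7,8,9,13} and {5}.
Split {1,2,6,7,8,9,13} by δ(·,q) → {1,2,6,9,13} and {7,8}.
Refine {1,2,6,9,13} on symbol q: members go to different blocks, giving {1,6,13} and {2,9}.
Split {3,4,10,11,12} by δ(·,p) → {3,4,12} and {10} and {11}.
Split {7,8} by δ(·,p) → {7} and {8}.
The partition is now stable with 8 blocks: {1,6,13} | {3,4,12} | {5} | {7} | {2,9} | {10} | {11} | {8}.
State 13 belongs to the block {1,6,13}, which has 3 states.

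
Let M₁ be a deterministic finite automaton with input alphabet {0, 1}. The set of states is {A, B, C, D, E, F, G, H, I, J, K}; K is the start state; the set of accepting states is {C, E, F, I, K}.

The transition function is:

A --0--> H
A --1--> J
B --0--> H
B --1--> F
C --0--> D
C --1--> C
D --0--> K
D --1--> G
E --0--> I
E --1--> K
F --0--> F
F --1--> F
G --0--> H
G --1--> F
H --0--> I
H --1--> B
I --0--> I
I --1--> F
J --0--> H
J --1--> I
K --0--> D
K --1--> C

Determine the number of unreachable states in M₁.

3

No path from K leads to A, E, J; the other 8 states are all reachable.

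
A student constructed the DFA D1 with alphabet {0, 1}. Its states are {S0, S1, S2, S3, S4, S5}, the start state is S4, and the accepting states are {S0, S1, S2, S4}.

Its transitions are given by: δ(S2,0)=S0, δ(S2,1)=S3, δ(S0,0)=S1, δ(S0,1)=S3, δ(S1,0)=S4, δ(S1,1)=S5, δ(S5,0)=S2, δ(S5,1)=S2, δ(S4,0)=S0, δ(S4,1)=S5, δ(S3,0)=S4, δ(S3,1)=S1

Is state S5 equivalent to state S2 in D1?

No

All states are reachable from the start state.
Start with accepting vs non-accepting: {S0,S1,S2,S4} | {S3,S5}.
No further refinement is possible. Final partition (2 blocks): {S0,S1,S2,S4} | {S3,S5}.
S5 and S2 end up in different blocks, so they are distinguishable. For instance, the string 'ε' is accepted from only S2.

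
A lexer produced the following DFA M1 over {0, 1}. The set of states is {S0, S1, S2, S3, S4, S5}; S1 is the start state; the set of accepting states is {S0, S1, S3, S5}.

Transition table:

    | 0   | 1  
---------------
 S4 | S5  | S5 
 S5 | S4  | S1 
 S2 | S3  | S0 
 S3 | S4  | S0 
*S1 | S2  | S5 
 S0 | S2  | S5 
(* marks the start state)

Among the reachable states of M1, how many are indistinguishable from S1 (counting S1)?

Every state is reachable, so we keep all 6.
Initial partition by acceptance: {S0,S1,S3,S5} | {S2,S4}.
No further refinement is possible. Final partition (2 blocks): {S0,S1,S3,S5} | {S2,S4}.
State S1 belongs to the block {S0,S1,S3,S5}, which has 4 states.

4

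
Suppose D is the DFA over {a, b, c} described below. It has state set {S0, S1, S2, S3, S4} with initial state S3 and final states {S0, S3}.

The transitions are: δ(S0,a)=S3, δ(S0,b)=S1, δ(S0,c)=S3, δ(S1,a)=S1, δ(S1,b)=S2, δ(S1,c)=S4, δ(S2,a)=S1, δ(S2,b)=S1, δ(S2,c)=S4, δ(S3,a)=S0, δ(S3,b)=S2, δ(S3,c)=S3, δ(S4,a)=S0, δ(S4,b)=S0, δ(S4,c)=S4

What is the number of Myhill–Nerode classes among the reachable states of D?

3

Every state is reachable, so we keep all 5.
Start with accepting vs non-accepting: {S0,S3} | {S1,S2,S4}.
On input a, block {S1,S2,S4} splits into {S1,S2} and {S4}.
The partition is now stable with 3 blocks: {S0,S3} | {S1,S2} | {S4}.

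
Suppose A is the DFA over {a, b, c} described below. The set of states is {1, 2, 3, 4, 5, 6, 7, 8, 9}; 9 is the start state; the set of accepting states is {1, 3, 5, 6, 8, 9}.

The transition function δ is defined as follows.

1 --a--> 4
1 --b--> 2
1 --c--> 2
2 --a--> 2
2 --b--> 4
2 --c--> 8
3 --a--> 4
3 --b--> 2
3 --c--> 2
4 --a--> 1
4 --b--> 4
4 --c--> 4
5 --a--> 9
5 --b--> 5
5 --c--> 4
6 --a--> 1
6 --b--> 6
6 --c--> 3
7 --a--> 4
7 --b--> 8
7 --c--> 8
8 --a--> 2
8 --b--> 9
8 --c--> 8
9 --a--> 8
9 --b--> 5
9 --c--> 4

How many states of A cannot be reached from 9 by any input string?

3

No path from 9 leads to 3, 6, 7; the other 6 states are all reachable.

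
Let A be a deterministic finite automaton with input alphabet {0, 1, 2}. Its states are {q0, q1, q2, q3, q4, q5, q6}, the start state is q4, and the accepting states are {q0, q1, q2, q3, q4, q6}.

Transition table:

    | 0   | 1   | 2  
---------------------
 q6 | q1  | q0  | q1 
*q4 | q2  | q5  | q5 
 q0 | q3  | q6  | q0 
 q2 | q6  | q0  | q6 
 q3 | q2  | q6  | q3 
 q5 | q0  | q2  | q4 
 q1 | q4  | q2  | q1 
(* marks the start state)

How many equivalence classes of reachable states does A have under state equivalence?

7

Every state is reachable, so we keep all 7.
Start with accepting vs non-accepting: {q0,q1,q2,q3,q4,q6} | {q5}.
On input 1, block {q0,q1,q2,q3,q4,q6} splits into {q0,q1,q2,q3,q6} and {q4}.
Refine {q0,q1,q2,q3,q6} on symbol 0: members go to different blocks, giving {q0,q2,q3,q6} and {q1}.
Split {q0,q2,q3,q6} by δ(·,0) → {q0,q2,q3} and {q6}.
On input 0, block {q0,q2,q3} splits into {q0,q3} and {q2}.
On input 0, block {q0,q3} splits into {q0} and {q3}.
Stable partition: {q0} | {q5} | {q4} | {q1} | {q6} | {q2} | {q3} — 7 equivalence classes.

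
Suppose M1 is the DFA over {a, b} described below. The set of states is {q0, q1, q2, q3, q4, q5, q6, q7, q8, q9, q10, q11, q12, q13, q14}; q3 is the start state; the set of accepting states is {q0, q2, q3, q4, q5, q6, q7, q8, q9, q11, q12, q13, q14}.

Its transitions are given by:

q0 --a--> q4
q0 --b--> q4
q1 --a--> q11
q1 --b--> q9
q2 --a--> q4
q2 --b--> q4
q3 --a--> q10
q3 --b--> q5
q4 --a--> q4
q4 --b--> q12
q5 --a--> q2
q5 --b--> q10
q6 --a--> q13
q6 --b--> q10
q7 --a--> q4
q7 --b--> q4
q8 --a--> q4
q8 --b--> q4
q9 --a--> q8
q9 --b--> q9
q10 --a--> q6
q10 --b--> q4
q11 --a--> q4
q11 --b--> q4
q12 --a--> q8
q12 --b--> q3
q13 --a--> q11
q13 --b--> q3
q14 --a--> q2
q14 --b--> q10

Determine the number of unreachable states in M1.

5

No path from q3 leads to q0, q1, q7, q9, q14; the other 10 states are all reachable.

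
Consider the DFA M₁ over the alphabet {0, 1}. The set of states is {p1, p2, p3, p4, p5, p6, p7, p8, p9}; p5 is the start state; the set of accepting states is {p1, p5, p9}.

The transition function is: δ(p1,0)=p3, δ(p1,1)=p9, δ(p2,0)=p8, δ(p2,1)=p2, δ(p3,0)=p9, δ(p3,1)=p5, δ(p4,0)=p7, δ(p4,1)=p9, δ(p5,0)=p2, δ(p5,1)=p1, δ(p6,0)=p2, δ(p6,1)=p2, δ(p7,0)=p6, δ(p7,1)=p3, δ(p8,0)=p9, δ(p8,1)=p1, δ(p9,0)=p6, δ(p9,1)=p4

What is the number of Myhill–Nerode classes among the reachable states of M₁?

Every state is reachable, so we keep all 9.
Start with accepting vs non-accepting: {p1,p5,p9} | {p2,p3,p4,p6,p7,p8}.
On input 1, block {p1,p5,p9} splits into {p1,p5} and {p9}.
Refine {p1,p5} on symbol 1: members go to different blocks, giving {p1} and {p5}.
Refine {p2,p3,p4,p6,p7,p8} on symbol 0: members go to different blocks, giving {p2,p4,p6,p7} and {p3,p8}.
Split {p2,p4,p6,p7} by δ(·,0) → {p4,p6,p7} and {p2}.
Split {p4,p6,p7} by δ(·,0) → {p4,p7} and {p6}.
Refine {p4,p7} on symbol 0: members go to different blocks, giving {p4} and {p7}.
On input 1, block {p3,p8} splits into {p3} and {p8}.
The partition is now stable with 9 blocks: {p1} | {p4} | {p9} | {p5} | {p3} | {p2} | {p6} | {p7} | {p8}.

9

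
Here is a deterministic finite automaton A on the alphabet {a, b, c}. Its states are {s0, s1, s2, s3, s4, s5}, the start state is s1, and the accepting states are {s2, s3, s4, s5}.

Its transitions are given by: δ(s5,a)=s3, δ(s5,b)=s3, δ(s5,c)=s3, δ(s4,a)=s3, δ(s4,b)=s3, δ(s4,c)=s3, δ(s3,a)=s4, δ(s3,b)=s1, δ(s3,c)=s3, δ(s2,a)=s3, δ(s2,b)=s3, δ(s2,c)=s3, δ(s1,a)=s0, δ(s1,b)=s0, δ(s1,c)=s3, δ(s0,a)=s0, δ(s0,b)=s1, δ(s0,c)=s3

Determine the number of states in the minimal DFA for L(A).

States {s2,s5} cannot be reached from the start state, so discard them.
P0 = {s3,s4} | {s0,s1}.
On input b, block {s3,s4} splits into {s3} and {s4}.
Stable partition: {s3} | {s0,s1} | {s4} — 3 equivalence classes.

3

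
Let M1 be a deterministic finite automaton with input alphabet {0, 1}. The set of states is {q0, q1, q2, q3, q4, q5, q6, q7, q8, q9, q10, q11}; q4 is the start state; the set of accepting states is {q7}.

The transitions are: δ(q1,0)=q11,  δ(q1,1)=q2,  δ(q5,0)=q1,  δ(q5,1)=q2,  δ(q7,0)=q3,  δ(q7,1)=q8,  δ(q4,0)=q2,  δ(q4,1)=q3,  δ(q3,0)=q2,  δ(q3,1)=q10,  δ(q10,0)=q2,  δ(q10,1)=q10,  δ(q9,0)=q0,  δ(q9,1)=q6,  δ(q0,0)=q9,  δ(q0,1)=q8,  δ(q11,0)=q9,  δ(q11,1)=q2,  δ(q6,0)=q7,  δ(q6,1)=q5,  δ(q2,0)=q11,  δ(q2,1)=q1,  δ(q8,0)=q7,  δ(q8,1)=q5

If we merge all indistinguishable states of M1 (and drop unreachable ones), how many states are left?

7

Start with accepting vs non-accepting: {q7} | {q0,q1,q2,q3,q4,q5,q6,q8,q9,q10,q11}.
Refine {q0,q1,q2,q3,q4,q5,q6,q8,q9,q10,q11} on symbol 0: members go to different blocks, giving {q0,q1,q2,q3,q4,q5,q9,q10,q11} and {q6,q8}.
Split {q0,q1,q2,q3,q4,q5,q9,q10,q11} by δ(·,1) → {q1,q2,q3,q4,q5,q10,q11} and {q0,q9}.
Refine {q1,q2,q3,q4,q5,q10,q11} on symbol 0: members go to different blocks, giving {q1,q2,q3,q4,q5,q10} and {q11}.
On input 0, block {q1,q2,q3,q4,q5,q10} splits into {q3,q4,q5,q10} and {q1,q2}.
On input 1, block {q3,q4,q5,q10} splits into {q3,q4,q10} and {q5}.
The partition is now stable with 7 blocks: {q7} | {q3,q4,q10} | {q6,q8} | {q0,q9} | {q11} | {q1,q2} | {q5}.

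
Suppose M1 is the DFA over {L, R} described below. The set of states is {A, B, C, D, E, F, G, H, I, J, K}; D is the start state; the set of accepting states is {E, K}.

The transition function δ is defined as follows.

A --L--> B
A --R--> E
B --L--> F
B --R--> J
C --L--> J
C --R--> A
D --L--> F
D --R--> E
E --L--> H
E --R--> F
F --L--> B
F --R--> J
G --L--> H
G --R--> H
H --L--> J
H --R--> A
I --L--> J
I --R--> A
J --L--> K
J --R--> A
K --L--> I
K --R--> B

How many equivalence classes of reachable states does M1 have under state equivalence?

5

Reachable states from the start: {A,B,D,E,F,H,I,J,K}. Unreachable: {C,G} — drop them.
P0 = {E,K} | {A,B,D,F,H,I,J}.
Refine {A,B,D,F,H,I,J} on symbol L: members go to different blocks, giving {A,B,D,F,H,I} and {J}.
Split {A,B,D,F,H,I} by δ(·,L) → {A,B,D,F} and {H,I}.
On input R, block {A,B,D,F} splits into {A,D} and {B,F}.
The partition is now stable with 5 blocks: {E,K} | {A,D} | {J} | {H,I} | {B,F}.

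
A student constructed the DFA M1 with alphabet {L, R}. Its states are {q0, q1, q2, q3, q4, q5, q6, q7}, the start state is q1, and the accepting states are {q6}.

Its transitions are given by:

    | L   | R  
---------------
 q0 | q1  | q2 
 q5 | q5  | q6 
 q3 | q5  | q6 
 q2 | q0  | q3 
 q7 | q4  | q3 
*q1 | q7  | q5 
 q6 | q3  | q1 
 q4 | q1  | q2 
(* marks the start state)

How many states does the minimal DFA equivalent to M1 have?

5

P0 = {q6} | {q0,q1,q2,q3,q4,q5,q7}.
Split {q0,q1,q2,q3,q4,q5,q7} by δ(·,R) → {q0,q1,q2,q4,q7} and {q3,q5}.
Refine {q0,q1,q2,q4,q7} on symbol R: members go to different blocks, giving {q1,q2,q7} and {q0,q4}.
On input L, block {q1,q2,q7} splits into {q2,q7} and {q1}.
The partition is now stable with 5 blocks: {q6} | {q2,q7} | {q3,q5} | {q0,q4} | {q1}.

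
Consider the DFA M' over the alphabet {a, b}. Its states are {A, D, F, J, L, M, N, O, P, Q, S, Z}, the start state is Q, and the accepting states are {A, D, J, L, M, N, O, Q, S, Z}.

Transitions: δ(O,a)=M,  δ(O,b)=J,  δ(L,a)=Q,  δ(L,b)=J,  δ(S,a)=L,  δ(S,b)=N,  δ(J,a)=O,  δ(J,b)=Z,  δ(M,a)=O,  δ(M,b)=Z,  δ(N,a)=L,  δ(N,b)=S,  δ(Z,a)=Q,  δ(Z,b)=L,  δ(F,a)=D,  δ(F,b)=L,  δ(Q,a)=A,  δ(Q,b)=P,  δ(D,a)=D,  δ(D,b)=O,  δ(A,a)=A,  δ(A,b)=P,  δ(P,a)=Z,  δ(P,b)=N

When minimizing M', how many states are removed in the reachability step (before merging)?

No path from Q leads to D, F; the other 10 states are all reachable.

2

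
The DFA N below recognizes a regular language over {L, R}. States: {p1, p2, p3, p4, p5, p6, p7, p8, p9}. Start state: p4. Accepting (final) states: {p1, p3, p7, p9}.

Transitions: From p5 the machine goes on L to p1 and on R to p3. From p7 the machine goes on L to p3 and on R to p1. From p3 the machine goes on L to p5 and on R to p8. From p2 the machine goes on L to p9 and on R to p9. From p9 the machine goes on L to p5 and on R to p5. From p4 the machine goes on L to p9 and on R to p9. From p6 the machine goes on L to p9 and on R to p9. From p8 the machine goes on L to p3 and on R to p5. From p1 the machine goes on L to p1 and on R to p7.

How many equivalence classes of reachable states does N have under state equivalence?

Reachable states from the start: {p1,p3,p4,p5,p7,p8,p9}. Unreachable: {p2,p6} — drop them.
Start with accepting vs non-accepting: {p1,p3,p7,p9} | {p4,p5,p8}.
Refine {p1,p3,p7,p9} on symbol L: members go to different blocks, giving {p1,p7} and {p3,p9}.
On input L, block {p1,p7} splits into {p1} and {p7}.
Split {p4,p5,p8} by δ(·,L) → {p4,p8} and {p5}.
Refine {p4,p8} on symbol R: members go to different blocks, giving {p4} and {p8}.
Split {p3,p9} by δ(·,R) → {p3} and {p9}.
Stable partition: {p1} | {p4} | {p3} | {p7} | {p5} | {p8} | {p9} — 7 equivalence classes.

7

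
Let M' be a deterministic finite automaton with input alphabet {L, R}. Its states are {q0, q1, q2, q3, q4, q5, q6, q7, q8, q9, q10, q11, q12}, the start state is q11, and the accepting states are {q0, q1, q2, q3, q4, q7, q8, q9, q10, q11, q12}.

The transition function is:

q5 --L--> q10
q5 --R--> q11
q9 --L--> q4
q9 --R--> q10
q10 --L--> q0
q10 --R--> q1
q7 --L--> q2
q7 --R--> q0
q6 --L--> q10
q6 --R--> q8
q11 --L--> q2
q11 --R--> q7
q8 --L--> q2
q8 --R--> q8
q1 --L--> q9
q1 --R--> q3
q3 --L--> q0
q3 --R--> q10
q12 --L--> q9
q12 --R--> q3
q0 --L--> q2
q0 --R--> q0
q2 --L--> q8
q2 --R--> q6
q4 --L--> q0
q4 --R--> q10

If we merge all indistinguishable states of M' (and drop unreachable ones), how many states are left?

7

First remove the unreachable states {q5,q12}; 11 states remain.
Start with accepting vs non-accepting: {q0,q1,q2,q3,q4,q7,q8,q9,q10,q11} | {q6}.
On input R, block {q0,q1,q2,q3,q4,q7,q8,q9,q10,q11} splits into {q0,q1,q3,q4,q7,q8,q9,q10,q11} and {q2}.
Refine {q0,q1,q3,q4,q7,q8,q9,q10,q11} on symbol L: members go to different blocks, giving {q1,q3,q4,q9,q10} and {q0,q7,q8,q11}.
On input L, block {q1,q3,q4,q9,q10} splits into {q3,q4,q10} and {q1,q9}.
Refine {q3,q4,q10} on symbol R: members go to different blocks, giving {q3,q4} and {q10}.
Refine {q1,q9} on symbol L: members go to different blocks, giving {q1} and {q9}.
The partition is now stable with 7 blocks: {q3,q4} | {q6} | {q2} | {q0,q7,q8,q11} | {q1} | {q10} | {q9}.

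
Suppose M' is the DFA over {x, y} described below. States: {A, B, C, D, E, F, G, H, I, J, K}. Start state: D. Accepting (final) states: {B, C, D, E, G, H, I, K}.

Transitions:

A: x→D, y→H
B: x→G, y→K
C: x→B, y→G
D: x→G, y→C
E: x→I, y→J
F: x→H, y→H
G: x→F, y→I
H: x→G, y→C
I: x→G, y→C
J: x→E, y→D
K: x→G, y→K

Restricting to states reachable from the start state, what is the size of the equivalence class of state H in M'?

3

Reachable states from the start: {B,C,D,F,G,H,I,K}. Unreachable: {A,E,J} — drop them.
Start with accepting vs non-accepting: {B,C,D,G,H,I,K} | {F}.
On input x, block {B,C,D,G,H,I,K} splits into {B,C,D,H,I,K} and {G}.
On input x, block {B,C,D,H,I,K} splits into {B,D,H,I,K} and {C}.
Refine {B,D,H,I,K} on symbol y: members go to different blocks, giving {D,H,I} and {B,K}.
No further refinement is possible. Final partition (5 blocks): {D,H,I} | {F} | {G} | {C} | {B,K}.
State H belongs to the block {D,H,I}, which has 3 states.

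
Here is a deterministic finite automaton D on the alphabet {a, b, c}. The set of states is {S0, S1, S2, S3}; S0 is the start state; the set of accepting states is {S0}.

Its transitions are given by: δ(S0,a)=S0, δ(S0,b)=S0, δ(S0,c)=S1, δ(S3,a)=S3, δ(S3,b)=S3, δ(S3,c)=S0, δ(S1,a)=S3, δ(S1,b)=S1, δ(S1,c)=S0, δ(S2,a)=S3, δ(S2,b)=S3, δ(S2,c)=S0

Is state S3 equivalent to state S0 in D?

No

States {S2} cannot be reached from the start state, so discard them.
Start with accepting vs non-accepting: {S0} | {S1,S3}.
Stable partition: {S0} | {S1,S3} — 2 equivalence classes.
S3 and S0 end up in different blocks, so they are distinguishable. For instance, the string 'ε' is accepted from only S0.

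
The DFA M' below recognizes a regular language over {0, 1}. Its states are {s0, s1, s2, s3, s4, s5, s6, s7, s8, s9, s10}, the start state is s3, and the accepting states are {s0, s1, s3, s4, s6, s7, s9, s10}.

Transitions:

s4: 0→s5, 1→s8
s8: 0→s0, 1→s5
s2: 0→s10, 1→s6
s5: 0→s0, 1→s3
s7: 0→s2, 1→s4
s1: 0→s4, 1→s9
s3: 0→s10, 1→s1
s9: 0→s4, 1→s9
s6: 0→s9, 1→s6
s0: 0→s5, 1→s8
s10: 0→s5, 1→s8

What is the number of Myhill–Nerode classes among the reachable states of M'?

4

States {s2,s6,s7} cannot be reached from the start state, so discard them.
Start with accepting vs non-accepting: {s0,s1,s3,s4,s9,s10} | {s5,s8}.
Refine {s0,s1,s3,s4,s9,s10} on symbol 0: members go to different blocks, giving {s0,s4,s10} and {s1,s3,s9}.
On input 1, block {s5,s8} splits into {s5} and {s8}.
Stable partition: {s0,s4,s10} | {s5} | {s1,s3,s9} | {s8} — 4 equivalence classes.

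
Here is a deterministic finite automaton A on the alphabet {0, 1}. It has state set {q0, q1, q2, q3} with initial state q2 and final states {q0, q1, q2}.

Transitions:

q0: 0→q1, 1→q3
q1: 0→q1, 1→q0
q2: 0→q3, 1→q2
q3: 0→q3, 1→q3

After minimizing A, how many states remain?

2

Reachable states from the start: {q2,q3}. Unreachable: {q0,q1} — drop them.
Initial partition by acceptance: {q2} | {q3}.
The partition is now stable with 2 blocks: {q2} | {q3}.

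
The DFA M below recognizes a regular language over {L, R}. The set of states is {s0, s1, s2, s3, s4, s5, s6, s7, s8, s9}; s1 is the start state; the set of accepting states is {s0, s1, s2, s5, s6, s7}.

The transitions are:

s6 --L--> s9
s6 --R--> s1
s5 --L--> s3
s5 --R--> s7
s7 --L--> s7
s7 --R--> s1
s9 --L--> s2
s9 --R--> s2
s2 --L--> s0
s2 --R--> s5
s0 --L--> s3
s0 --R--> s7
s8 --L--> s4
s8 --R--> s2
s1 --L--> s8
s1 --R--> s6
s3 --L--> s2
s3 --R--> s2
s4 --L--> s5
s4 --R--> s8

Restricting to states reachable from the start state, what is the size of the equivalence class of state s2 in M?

1

Initial partition by acceptance: {s0,s1,s2,s5,s6,s7} | {s3,s4,s8,s9}.
On input L, block {s0,s1,s2,s5,s6,s7} splits into {s0,s1,s5,s6} and {s2,s7}.
Refine {s0,s1,s5,s6} on symbol R: members go to different blocks, giving {s0,s5} and {s1,s6}.
On input L, block {s3,s4,s8,s9} splits into {s3,s9} and {s4} and {s8}.
Refine {s2,s7} on symbol L: members go to different blocks, giving {s2} and {s7}.
Refine {s1,s6} on symbol L: members go to different blocks, giving {s1} and {s6}.
The partition is now stable with 8 blocks: {s0,s5} | {s3,s9} | {s2} | {s1} | {s4} | {s8} | {s7} | {s6}.
State s2 belongs to the block {s2}, which has 1 states.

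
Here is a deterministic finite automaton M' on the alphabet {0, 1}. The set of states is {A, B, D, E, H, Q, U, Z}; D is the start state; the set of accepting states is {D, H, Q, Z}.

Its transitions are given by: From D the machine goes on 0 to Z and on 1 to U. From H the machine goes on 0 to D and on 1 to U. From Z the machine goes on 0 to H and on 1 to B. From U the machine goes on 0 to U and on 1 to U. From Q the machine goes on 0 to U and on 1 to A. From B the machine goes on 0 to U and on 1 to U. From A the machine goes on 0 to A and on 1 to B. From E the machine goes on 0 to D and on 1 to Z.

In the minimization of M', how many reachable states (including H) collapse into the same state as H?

Reachable states from the start: {B,D,H,U,Z}. Unreachable: {A,E,Q} — drop them.
Start with accepting vs non-accepting: {D,H,Z} | {B,U}.
No further refinement is possible. Final partition (2 blocks): {D,H,Z} | {B,U}.
The equivalence class containing H is {D,H,Z}, of size 3.

3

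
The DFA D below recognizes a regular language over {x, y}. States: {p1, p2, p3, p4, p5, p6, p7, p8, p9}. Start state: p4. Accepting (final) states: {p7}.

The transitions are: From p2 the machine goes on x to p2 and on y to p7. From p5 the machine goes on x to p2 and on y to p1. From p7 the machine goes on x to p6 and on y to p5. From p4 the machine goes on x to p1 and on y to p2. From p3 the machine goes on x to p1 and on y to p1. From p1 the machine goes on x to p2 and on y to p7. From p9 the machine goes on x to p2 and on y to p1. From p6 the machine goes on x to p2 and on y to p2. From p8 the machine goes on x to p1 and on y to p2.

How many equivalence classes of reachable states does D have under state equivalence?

States {p3,p8,p9} cannot be reached from the start state, so discard them.
Initial partition by acceptance: {p7} | {p1,p2,p4,p5,p6}.
On input y, block {p1,p2,p4,p5,p6} splits into {p4,p5,p6} and {p1,p2}.
Stable partition: {p7} | {p4,p5,p6} | {p1,p2} — 3 equivalence classes.

3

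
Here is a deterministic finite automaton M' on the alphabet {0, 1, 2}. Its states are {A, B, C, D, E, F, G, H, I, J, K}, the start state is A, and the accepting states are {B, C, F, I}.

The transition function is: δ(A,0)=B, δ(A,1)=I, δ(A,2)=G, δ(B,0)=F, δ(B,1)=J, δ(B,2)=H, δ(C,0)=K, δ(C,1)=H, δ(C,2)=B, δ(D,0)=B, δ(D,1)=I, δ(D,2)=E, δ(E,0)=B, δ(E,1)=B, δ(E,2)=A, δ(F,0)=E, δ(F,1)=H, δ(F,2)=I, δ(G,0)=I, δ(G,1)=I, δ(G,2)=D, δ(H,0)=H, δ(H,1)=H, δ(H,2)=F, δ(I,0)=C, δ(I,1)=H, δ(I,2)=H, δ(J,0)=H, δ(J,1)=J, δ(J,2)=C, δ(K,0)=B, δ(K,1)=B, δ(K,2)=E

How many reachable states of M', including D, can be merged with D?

Initial partition by acceptance: {B,C,F,I} | {A,D,E,G,H,J,K}.
Split {B,C,F,I} by δ(·,0) → {B,I} and {C,F}.
Split {A,D,E,G,H,J,K} by δ(·,0) → {A,D,E,G,K} and {H,J}.
The partition is now stable with 4 blocks: {B,I} | {A,D,E,G,K} | {C,F} | {H,J}.
State D belongs to the block {A,D,E,G,K}, which has 5 states.

5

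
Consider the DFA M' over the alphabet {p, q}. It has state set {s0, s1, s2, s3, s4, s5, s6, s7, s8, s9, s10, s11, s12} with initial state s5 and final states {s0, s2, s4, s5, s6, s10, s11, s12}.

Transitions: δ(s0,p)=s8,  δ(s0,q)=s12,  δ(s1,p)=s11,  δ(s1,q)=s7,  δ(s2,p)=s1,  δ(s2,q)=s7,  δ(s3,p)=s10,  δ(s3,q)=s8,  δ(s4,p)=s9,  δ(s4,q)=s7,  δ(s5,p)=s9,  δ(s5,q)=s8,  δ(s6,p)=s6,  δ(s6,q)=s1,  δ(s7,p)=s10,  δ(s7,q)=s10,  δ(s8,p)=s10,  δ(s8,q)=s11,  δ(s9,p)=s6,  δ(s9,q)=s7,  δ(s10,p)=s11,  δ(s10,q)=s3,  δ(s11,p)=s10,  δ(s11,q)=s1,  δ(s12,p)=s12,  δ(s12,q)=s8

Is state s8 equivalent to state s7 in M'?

Yes

Reachable states from the start: {s1,s3,s5,s6,s7,s8,s9,s10,s11}. Unreachable: {s0,s2,s4,s12} — drop them.
Initial partition by acceptance: {s5,s6,s10,s11} | {s1,s3,s7,s8,s9}.
Refine {s5,s6,s10,s11} on symbol p: members go to different blocks, giving {s6,s10,s11} and {s5}.
Split {s1,s3,s7,s8,s9} by δ(·,q) → {s1,s3,s9} and {s7,s8}.
Stable partition: {s6,s10,s11} | {s1,s3,s9} | {s5} | {s7,s8} — 4 equivalence classes.
s8 and s7 lie in the same block of the stable partition, so they are equivalent — no string distinguishes them.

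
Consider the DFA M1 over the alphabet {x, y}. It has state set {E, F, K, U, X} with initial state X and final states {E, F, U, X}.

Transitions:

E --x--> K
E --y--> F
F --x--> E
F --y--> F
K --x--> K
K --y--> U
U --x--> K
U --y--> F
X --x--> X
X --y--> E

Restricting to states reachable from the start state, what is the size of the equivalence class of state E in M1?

Every state is reachable, so we keep all 5.
Start with accepting vs non-accepting: {E,F,U,X} | {K}.
Refine {E,F,U,X} on symbol x: members go to different blocks, giving {E,U} and {F,X}.
On input x, block {F,X} splits into {X} and {F}.
Stable partition: {E,U} | {K} | {X} | {F} — 4 equivalence classes.
The equivalence class containing E is {E,U}, of size 2.

2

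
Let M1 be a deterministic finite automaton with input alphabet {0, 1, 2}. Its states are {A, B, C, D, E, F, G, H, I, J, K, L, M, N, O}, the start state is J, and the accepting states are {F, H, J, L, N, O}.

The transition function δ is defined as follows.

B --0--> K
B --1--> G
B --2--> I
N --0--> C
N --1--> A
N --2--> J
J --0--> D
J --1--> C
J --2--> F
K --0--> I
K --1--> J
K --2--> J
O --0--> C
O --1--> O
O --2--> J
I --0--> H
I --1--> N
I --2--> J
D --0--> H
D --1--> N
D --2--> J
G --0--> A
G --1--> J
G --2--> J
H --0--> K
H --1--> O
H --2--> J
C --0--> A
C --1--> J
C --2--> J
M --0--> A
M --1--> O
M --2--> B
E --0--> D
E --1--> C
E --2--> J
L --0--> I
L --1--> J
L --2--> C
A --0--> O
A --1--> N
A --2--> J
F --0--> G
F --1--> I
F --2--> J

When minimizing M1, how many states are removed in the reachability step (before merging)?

4

BFS from J reaches {A, C, D, F, G, H, I, J, K, N, O}; the 4 state(s) B, E, L, M are never visited.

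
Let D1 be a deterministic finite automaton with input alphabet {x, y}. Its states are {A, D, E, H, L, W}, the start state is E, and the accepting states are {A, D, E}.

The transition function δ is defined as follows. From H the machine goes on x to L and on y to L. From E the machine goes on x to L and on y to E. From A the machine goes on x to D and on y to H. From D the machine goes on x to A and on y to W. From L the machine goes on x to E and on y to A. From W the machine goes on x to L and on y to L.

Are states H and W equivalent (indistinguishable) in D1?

P0 = {A,D,E} | {H,L,W}.
Refine {A,D,E} on symbol x: members go to different blocks, giving {A,D} and {E}.
Refine {H,L,W} on symbol x: members go to different blocks, giving {H,W} and {L}.
Stable partition: {A,D} | {H,W} | {E} | {L} — 4 equivalence classes.
H and W lie in the same block of the stable partition, so they are equivalent — no string distinguishes them.

Yes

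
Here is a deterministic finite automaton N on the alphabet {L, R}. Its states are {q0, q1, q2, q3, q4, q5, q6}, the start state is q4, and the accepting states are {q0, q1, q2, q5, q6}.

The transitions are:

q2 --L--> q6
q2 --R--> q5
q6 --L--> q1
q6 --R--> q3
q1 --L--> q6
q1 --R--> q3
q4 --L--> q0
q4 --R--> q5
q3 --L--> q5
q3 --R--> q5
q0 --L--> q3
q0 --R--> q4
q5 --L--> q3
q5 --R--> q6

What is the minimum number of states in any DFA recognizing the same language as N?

Reachable states from the start: {q0,q1,q3,q4,q5,q6}. Unreachable: {q2} — drop them.
Initial partition by acceptance: {q0,q1,q5,q6} | {q3,q4}.
Refine {q0,q1,q5,q6} on symbol L: members go to different blocks, giving {q0,q5} and {q1,q6}.
Refine {q0,q5} on symbol R: members go to different blocks, giving {q0} and {q5}.
On input L, block {q3,q4} splits into {q3} and {q4}.
Stable partition: {q0} | {q3} | {q1,q6} | {q5} | {q4} — 5 equivalence classes.

5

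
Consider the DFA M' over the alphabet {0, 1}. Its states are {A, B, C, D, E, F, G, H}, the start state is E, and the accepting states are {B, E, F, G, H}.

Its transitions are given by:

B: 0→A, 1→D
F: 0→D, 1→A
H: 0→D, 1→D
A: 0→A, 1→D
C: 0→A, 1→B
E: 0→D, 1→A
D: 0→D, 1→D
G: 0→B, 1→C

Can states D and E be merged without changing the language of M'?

Reachable states from the start: {A,D,E}. Unreachable: {B,C,F,G,H} — drop them.
P0 = {E} | {A,D}.
The partition is now stable with 2 blocks: {E} | {A,D}.
D and E end up in different blocks, so they are distinguishable. For instance, the string 'ε' is accepted from only E.

No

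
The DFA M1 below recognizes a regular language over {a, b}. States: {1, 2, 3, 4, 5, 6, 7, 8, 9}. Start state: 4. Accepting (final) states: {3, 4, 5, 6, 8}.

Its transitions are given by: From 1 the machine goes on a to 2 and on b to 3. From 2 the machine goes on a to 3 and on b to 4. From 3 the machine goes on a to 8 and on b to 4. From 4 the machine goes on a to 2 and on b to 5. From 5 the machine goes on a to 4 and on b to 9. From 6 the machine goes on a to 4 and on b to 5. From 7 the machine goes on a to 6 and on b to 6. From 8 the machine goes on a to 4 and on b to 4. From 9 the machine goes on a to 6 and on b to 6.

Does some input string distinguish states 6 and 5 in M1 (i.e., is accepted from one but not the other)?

Yes

First remove the unreachable states {1,7}; 7 states remain.
Initial partition by acceptance: {3,4,5,6,8} | {2,9}.
Refine {3,4,5,6,8} on symbol a: members go to different blocks, giving {3,5,6,8} and {4}.
Refine {3,5,6,8} on symbol a: members go to different blocks, giving {5,6,8} and {3}.
Refine {5,6,8} on symbol b: members go to different blocks, giving {5} and {6} and {8}.
On input a, block {2,9} splits into {2} and {9}.
Stable partition: {5} | {2} | {4} | {3} | {6} | {8} | {9} — 7 equivalence classes.
6 and 5 end up in different blocks, so they are distinguishable. For instance, the string 'b' is accepted from only 6.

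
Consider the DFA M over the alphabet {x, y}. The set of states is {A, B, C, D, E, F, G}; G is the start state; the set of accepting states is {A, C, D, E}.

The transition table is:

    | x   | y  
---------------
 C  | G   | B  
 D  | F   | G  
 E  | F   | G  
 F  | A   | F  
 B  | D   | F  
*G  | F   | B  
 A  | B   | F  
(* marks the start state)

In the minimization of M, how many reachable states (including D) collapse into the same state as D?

First remove the unreachable states {C,E}; 5 states remain.
Initial partition by acceptance: {A,D} | {B,F,G}.
On input x, block {B,F,G} splits into {B,F} and {G}.
Refine {A,D} on symbol y: members go to different blocks, giving {A} and {D}.
Split {B,F} by δ(·,x) → {B} and {F}.
The partition is now stable with 5 blocks: {A} | {B} | {G} | {D} | {F}.
The equivalence class containing D is {D}, of size 1.

1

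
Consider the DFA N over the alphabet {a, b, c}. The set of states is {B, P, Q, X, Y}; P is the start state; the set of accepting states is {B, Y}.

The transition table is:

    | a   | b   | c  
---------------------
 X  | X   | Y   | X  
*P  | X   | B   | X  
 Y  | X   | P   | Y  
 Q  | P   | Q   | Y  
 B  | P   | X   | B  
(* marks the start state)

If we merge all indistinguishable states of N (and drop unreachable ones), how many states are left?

First remove the unreachable states {Q}; 4 states remain.
P0 = {B,Y} | {P,X}.
Stable partition: {B,Y} | {P,X} — 2 equivalence classes.

2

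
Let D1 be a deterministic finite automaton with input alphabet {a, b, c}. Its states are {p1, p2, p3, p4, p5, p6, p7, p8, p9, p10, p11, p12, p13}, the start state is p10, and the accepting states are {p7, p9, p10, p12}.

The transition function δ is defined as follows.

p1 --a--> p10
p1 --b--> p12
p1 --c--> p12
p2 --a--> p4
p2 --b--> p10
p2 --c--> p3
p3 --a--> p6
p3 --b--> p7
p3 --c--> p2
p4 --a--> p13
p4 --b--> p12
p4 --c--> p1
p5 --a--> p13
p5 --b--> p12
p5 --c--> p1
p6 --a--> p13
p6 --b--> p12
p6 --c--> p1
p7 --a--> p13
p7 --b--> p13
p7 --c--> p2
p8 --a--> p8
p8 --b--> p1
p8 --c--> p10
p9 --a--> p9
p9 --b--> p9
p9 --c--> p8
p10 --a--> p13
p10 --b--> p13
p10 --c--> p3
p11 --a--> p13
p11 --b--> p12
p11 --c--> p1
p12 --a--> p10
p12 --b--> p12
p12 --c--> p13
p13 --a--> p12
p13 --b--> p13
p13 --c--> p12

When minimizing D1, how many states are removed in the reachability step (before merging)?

4

No path from p10 leads to p5, p8, p9, p11; the other 9 states are all reachable.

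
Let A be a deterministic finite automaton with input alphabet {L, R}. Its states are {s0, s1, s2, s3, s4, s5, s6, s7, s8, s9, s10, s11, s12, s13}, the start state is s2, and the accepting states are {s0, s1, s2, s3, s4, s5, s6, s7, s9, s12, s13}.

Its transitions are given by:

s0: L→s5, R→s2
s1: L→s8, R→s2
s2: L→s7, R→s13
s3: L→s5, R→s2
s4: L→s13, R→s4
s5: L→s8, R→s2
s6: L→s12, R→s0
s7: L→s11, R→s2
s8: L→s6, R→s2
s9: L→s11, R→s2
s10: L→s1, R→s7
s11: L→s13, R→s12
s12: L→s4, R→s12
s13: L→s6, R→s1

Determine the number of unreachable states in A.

BFS from s2 reaches {s0, s1, s2, s4, s5, s6, s7, s8, s11, s12, s13}; the 3 state(s) s3, s9, s10 are never visited.

3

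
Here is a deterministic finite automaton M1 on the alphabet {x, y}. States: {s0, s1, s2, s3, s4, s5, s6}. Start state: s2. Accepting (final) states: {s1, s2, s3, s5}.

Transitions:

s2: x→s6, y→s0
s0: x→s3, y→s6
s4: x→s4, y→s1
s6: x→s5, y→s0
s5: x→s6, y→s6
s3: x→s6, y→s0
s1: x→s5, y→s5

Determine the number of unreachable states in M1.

2

Starting at s2 and following transitions, the reachable set is {s0, s2, s3, s5, s6}. That leaves s1, s4 unreachable — 2 in total.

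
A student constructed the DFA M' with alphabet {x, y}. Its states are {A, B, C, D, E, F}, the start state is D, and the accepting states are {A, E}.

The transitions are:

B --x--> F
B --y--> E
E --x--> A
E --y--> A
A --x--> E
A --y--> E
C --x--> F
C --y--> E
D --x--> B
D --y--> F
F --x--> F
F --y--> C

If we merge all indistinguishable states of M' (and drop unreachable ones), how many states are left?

4

Every state is reachable, so we keep all 6.
Start with accepting vs non-accepting: {A,E} | {B,C,D,F}.
Refine {B,C,D,F} on symbol y: members go to different blocks, giving {B,C} and {D,F}.
Refine {D,F} on symbol x: members go to different blocks, giving {D} and {F}.
No further refinement is possible. Final partition (4 blocks): {A,E} | {B,C} | {D} | {F}.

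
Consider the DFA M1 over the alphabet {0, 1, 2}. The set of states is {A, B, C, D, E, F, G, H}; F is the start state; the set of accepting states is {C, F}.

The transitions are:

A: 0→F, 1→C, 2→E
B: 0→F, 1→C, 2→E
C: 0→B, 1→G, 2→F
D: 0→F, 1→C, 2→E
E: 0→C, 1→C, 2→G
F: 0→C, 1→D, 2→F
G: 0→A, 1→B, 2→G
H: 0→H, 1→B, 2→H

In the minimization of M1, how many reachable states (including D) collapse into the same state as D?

3

States {H} cannot be reached from the start state, so discard them.
Initial partition by acceptance: {C,F} | {A,B,D,E,G}.
On input 0, block {C,F} splits into {C} and {F}.
Refine {A,B,D,E,G} on symbol 0: members go to different blocks, giving {A,B,D} and {E} and {G}.
The partition is now stable with 5 blocks: {C} | {A,B,D} | {F} | {E} | {G}.
The equivalence class containing D is {A,B,D}, of size 3.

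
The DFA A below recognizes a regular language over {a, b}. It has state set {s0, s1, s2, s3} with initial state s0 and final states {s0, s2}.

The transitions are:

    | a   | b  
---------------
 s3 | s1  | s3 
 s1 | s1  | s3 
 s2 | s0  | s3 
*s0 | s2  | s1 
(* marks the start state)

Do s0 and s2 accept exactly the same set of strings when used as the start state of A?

Every state is reachable, so we keep all 4.
Start with accepting vs non-accepting: {s0,s2} | {s1,s3}.
Stable partition: {s0,s2} | {s1,s3} — 2 equivalence classes.
s0 and s2 lie in the same block of the stable partition, so they are equivalent — no string distinguishes them.

Yes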